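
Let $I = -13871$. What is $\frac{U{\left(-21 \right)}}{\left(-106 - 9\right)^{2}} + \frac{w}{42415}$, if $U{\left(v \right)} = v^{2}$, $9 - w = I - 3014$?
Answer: $\frac{48425633}{112187675} \approx 0.43165$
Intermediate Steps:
$w = 16894$ ($w = 9 - \left(-13871 - 3014\right) = 9 - -16885 = 9 + 16885 = 16894$)
$\frac{U{\left(-21 \right)}}{\left(-106 - 9\right)^{2}} + \frac{w}{42415} = \frac{\left(-21\right)^{2}}{\left(-106 - 9\right)^{2}} + \frac{16894}{42415} = \frac{441}{\left(-115\right)^{2}} + 16894 \cdot \frac{1}{42415} = \frac{441}{13225} + \frac{16894}{42415} = \frac{48425633}{112187675}$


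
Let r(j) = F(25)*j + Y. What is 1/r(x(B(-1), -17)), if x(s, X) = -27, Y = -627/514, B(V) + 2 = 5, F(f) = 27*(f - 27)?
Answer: 514/748785 ≈ 0.00068645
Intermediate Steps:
F(f) = -729 + 27*f (F(f) = 27*(-27 + f) = -729 + 27*f)
B(V) = 3 (B(V) = -2 + 5 = 3)
Y = -627/514 (Y = -627*1/514 = -627/514 ≈ -1.2198)
r(j) = -627/514 - 54*j (r(j) = (-729 + 27*25)*j - 627/514 = (-729 + 675)*j - 627/514 = -54*j - 627/514 = -627/514 - 54*j)
1/r(x(B(-1), -17)) = 1/(-627/514 - 54*(-27)) = 1/(-627/514 + 1458) = 1/(748785/514) = 514/748785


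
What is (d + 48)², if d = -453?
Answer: 164025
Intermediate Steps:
(d + 48)² = (-453 + 48)² = (-405)² = 164025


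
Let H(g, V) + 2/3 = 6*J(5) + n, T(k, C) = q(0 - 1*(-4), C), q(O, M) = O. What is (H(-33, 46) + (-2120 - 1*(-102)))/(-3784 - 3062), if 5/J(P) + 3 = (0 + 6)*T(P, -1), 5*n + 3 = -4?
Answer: 211957/718830 ≈ 0.29486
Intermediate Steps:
n = -7/5 (n = -3/5 + (1/5)*(-4) = -3/5 - 4/5 = -7/5 ≈ -1.4000)
T(k, C) = 4 (T(k, C) = 0 - 1*(-4) = 0 + 4 = 4)
J(P) = 5/21 (J(P) = 5/(-3 + (0 + 6)*4) = 5/(-3 + 6*4) = 5/(-3 + 24) = 5/21)
H(g, V) = -67/105 (H(g, V) = -2/3 + (6*(5/21) - 7/5) = -2/3 + (10/7 - 7/5) = -2/3 + 1/35 = -67/105)
(H(-33, 46) + (-2120 - 1*(-102)))/(-3784 - 3062) = (-67/105 + (-2120 - 1*(-102)))/(-3784 - 3062) = (-67/105 + (-2120 + 102))/(-6846) = (-67/105 - 2018)*(-1/6846) = -211957/105*(-1/6846) = 211957/718830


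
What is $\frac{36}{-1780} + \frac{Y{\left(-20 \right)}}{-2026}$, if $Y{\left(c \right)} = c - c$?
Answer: $- \frac{9}{445} \approx -0.020225$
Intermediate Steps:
$Y{\left(c \right)} = 0$
$\frac{36}{-1780} + \frac{Y{\left(-20 \right)}}{-2026} = \frac{36}{-1780} + \frac{0}{-2026} = 36 \left(- \frac{1}{1780}\right) + 0 \left(- \frac{1}{2026}\right) = - \frac{9}{445} + 0 = - \frac{9}{445}$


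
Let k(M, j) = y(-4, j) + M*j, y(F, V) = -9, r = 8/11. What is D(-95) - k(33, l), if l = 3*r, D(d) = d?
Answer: -158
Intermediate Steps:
r = 8/11 (r = 8*(1/11) = 8/11 ≈ 0.72727)
l = 24/11 (l = 3*(8/11) = 24/11 ≈ 2.1818)
k(M, j) = -9 + M*j
D(-95) - k(33, l) = -95 - (-9 + 33*(24/11)) = -95 - (-9 + 72) = -95 - 1*63 = -95 - 63 = -158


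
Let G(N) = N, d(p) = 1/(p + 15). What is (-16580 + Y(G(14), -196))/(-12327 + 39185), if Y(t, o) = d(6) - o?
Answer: -344063/564018 ≈ -0.61002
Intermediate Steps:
d(p) = 1/(15 + p)
Y(t, o) = 1/21 - o (Y(t, o) = 1/(15 + 6) - o = 1/21 - o)
(-16580 + Y(G(14), -196))/(-12327 + 39185) = (-16580 + (1/21 - 1*(-196)))/(-12327 + 39185) = (-16580 + (1/21 + 196))/26858 = (-16580 + 4117/21)*(1/26858) = -344063/21*1/26858 = -344063/564018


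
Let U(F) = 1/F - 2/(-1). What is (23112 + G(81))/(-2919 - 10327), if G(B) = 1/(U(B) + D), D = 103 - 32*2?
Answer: -2075085/1189276 ≈ -1.7448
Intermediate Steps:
U(F) = 2 + 1/F (U(F) = 1/F - 2*(-1) = 1/F + 2 = 2 + 1/F)
D = 39 (D = 103 - 64 = 39)
G(B) = 1/(41 + 1/B) (G(B) = 1/((2 + 1/B) + 39) = 1/(41 + 1/B))
(23112 + G(81))/(-2919 - 10327) = (23112 + 81/(1 + 41*81))/(-2919 - 10327) = (23112 + 81/(1 + 3321))/(-13246) = (23112 + 81/3322)*(-1/13246) = (76778145/3322)*(-1/13246) = -2075085/1189276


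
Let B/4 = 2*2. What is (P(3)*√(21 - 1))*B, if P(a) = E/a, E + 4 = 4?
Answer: 0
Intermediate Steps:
E = 0 (E = -4 + 4 = 0)
P(a) = 0 (P(a) = 0/a = 0)
B = 16 (B = 4*(2*2) = 4*4 = 16)
(P(3)*√(21 - 1))*B = (0*√(21 - 1))*16 = (0*√20)*16 = (0*(2*√5))*16 = 0*16 = 0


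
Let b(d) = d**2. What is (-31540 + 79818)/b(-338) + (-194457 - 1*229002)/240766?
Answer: -4594243631/3438258863 ≈ -1.3362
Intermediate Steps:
(-31540 + 79818)/b(-338) + (-194457 - 1*229002)/240766 = (-31540 + 79818)/((-338)**2) + (-194457 - 1*229002)/240766 = 48278/114244 + (-194457 - 229002)*(1/240766) = 48278*(1/114244) - 423459*1/240766 = 24139/57122 - 423459/240766 = -4594243631/3438258863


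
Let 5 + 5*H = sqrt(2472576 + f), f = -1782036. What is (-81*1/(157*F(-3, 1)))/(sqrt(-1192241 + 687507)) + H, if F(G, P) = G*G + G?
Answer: -1 + 2*sqrt(172635)/5 + 27*I*sqrt(504734)/158486476 ≈ 165.2 + 0.00012103*I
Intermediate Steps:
F(G, P) = G + G**2 (F(G, P) = G**2 + G = G + G**2)
H = -1 + 2*sqrt(172635)/5 (H = -1 + sqrt(2472576 - 1782036)/5 = -1 + sqrt(690540)/5 = -1 + (2*sqrt(172635))/5 = -1 + 2*sqrt(172635)/5 ≈ 165.20)
(-81*1/(157*F(-3, 1)))/(sqrt(-1192241 + 687507)) + H = (-81*(-1/(471*(1 - 3))))/(sqrt(-1192241 + 687507)) + (-1 + 2*sqrt(172635)/5) = (-81/(157*(-3*(-2))))/(sqrt(-504734)) + (-1 + 2*sqrt(172635)/5) = (-81/(157*6))/((I*sqrt(504734))) + (-1 + 2*sqrt(172635)/5) = (-81/942)*(-I*sqrt(504734)/504734) + (-1 + 2*sqrt(172635)/5) = (-81*1/942)*(-I*sqrt(504734)/504734) + (-1 + 2*sqrt(172635)/5) = -(-27)*I*sqrt(504734)/158486476 + (-1 + 2*sqrt(172635)/5) = 27*I*sqrt(504734)/158486476 + (-1 + 2*sqrt(172635)/5) = -1 + 2*sqrt(172635)/5 + 27*I*sqrt(504734)/158486476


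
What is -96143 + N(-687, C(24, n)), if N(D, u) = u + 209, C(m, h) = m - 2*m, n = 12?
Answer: -95958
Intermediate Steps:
C(m, h) = -m
N(D, u) = 209 + u
-96143 + N(-687, C(24, n)) = -96143 + (209 - 1*24) = -96143 + (209 - 24) = -96143 + 185 = -95958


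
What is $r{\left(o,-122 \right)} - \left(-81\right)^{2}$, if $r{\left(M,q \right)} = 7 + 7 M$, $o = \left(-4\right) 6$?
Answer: $-6722$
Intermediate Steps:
$o = -24$
$r{\left(o,-122 \right)} - \left(-81\right)^{2} = \left(7 + 7 \left(-24\right)\right) - \left(-81\right)^{2} = \left(7 - 168\right) - 6561 = -161 - 6561 = -6722$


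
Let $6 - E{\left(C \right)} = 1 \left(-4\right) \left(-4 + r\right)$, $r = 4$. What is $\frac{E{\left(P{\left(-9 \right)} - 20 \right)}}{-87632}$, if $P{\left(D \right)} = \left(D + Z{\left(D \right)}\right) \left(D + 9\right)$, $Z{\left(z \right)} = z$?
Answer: $- \frac{3}{43816} \approx -6.8468 \cdot 10^{-5}$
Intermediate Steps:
$P{\left(D \right)} = 2 D \left(9 + D\right)$ ($P{\left(D \right)} = \left(D + D\right) \left(D + 9\right) = 2 D \left(9 + D\right)$)
$E{\left(C \right)} = 6$ ($E{\left(C \right)} = 6 - 1 \left(-4\right) \left(-4 + 4\right) = 6 - \left(-4\right) 0 = 6 - 0 = 6 + 0 = 6$)
$\frac{E{\left(P{\left(-9 \right)} - 20 \right)}}{-87632} = \frac{6}{-87632} = 6 \left(- \frac{1}{87632}\right) = - \frac{3}{43816}$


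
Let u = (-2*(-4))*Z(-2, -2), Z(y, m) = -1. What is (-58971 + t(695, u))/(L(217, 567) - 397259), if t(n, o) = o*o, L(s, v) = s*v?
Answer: 58907/274220 ≈ 0.21482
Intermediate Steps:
u = -8 (u = -2*(-4)*(-1) = 8*(-1) = -8)
t(n, o) = o²
(-58971 + t(695, u))/(L(217, 567) - 397259) = (-58971 + (-8)²)/(217*567 - 397259) = (-58971 + 64)/(123039 - 397259) = -58907/(-274220) = -58907*(-1/274220) = 58907/274220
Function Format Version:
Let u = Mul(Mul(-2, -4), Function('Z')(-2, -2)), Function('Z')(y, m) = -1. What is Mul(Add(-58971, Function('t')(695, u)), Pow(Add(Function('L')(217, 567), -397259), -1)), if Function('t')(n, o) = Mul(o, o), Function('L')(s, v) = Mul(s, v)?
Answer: Rational(58907, 274220) ≈ 0.21482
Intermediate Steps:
u = -8 (u = Mul(Mul(-2, -4), -1) = Mul(8, -1) = -8)
Function('t')(n, o) = Pow(o, 2)
Mul(Add(-58971, Function('t')(695, u)), Pow(Add(Function('L')(217, 567), -397259), -1)) = Mul(Add(-58971, Pow(-8, 2)), Pow(Add(Mul(217, 567), -397259), -1)) = Mul(Add(-58971, 64), Pow(Add(123039, -397259), -1)) = Mul(-58907, Pow(-274220, -1)) = Mul(-58907, Rational(-1, 274220)) = Rational(58907, 274220)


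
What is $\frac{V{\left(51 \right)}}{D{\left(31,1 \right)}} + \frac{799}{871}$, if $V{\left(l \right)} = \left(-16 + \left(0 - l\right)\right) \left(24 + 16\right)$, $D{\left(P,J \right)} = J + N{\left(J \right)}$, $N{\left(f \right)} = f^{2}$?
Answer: $- \frac{1166341}{871} \approx -1339.1$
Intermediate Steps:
$D{\left(P,J \right)} = J + J^{2}$
$V{\left(l \right)} = -640 - 40 l$ ($V{\left(l \right)} = \left(-16 - l\right) 40 = -640 - 40 l$)
$\frac{V{\left(51 \right)}}{D{\left(31,1 \right)}} + \frac{799}{871} = \frac{-640 - 2040}{1 \left(1 + 1\right)} + \frac{799}{871} = \frac{-640 - 2040}{1 \cdot 2} + 799 \cdot \frac{1}{871} = - \frac{2680}{2} + \frac{799}{871} = \left(-2680\right) \frac{1}{2} + \frac{799}{871} = -1340 + \frac{799}{871} = - \frac{1166341}{871}$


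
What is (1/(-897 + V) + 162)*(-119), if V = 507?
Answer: -7518301/390 ≈ -19278.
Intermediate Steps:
(1/(-897 + V) + 162)*(-119) = (1/(-897 + 507) + 162)*(-119) = (1/(-390) + 162)*(-119) = (-1/390 + 162)*(-119) = (63179/390)*(-119) = -7518301/390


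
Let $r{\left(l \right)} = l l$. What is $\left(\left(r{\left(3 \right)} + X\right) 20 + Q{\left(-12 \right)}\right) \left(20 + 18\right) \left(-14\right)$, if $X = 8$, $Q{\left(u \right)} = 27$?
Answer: $-195244$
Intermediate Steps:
$r{\left(l \right)} = l^{2}$
$\left(\left(r{\left(3 \right)} + X\right) 20 + Q{\left(-12 \right)}\right) \left(20 + 18\right) \left(-14\right) = \left(\left(3^{2} + 8\right) 20 + 27\right) \left(20 + 18\right) \left(-14\right) = \left(\left(9 + 8\right) 20 + 27\right) 38 \left(-14\right) = \left(17 \cdot 20 + 27\right) \left(-532\right) = \left(340 + 27\right) \left(-532\right) = 367 \left(-532\right) = -195244$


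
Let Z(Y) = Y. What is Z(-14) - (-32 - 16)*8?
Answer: 370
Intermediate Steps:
Z(-14) - (-32 - 16)*8 = -14 - (-32 - 16)*8 = -14 - (-48)*8 = -14 - 1*(-384) = -14 + 384 = 370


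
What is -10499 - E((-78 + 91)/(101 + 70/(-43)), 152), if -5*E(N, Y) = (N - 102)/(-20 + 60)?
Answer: -8972880687/854600 ≈ -10500.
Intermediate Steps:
E(N, Y) = 51/100 - N/200 (E(N, Y) = -(N - 102)/(5*(-20 + 60)) = -(-102 + N)/(5*40) = -(-51/20 + N/40)/5 = 51/100 - N/200)
-10499 - E((-78 + 91)/(101 + 70/(-43)), 152) = -10499 - (51/100 - (-78 + 91)/(200*(101 + 70/(-43)))) = -10499 - (51/100 - 13/(200*(101 + 70*(-1/43)))) = -10499 - (51/100 - 13/(200*(101 - 70/43))) = -10499 - (51/100 - 13/(200*4273/43)) = -10499 - (51/100 - 13*43/(200*4273)) = -10499 - (51/100 - 1/200*559/4273) = -10499 - (51/100 - 559/854600) = -10499 - 1*435287/854600 = -10499 - 435287/854600 = -8972880687/854600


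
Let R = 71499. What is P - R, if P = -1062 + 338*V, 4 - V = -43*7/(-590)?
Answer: -21057524/295 ≈ -71381.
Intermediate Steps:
V = 2059/590 (V = 4 - (-43*7)/(-590) = 4 - (-301)*(-1)/590 = 4 - 1*301/590 = 4 - 301/590 = 2059/590 ≈ 3.4898)
P = 34681/295 (P = -1062 + 338*(2059/590) = -1062 + 347971/295 = 34681/295 ≈ 117.56)
P - R = 34681/295 - 1*71499 = 34681/295 - 71499 = -21057524/295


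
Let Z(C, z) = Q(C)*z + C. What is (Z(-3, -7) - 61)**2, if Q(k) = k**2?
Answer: 16129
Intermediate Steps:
Z(C, z) = C + z*C**2 (Z(C, z) = C**2*z + C = z*C**2 + C = C + z*C**2)
(Z(-3, -7) - 61)**2 = (-3*(1 - 3*(-7)) - 61)**2 = (-3*(1 + 21) - 61)**2 = (-3*22 - 61)**2 = (-66 - 61)**2 = (-127)**2 = 16129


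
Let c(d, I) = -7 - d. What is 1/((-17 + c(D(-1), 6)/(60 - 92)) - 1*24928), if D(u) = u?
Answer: -16/399117 ≈ -4.0088e-5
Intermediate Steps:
1/((-17 + c(D(-1), 6)/(60 - 92)) - 1*24928) = 1/((-17 + (-7 - 1*(-1))/(60 - 92)) - 1*24928) = 1/((-17 + (-7 + 1)/(-32)) - 24928) = 1/((-17 - 1/32*(-6)) - 24928) = 1/((-17 + 3/16) - 24928) = 1/(-269/16 - 24928) = 1/(-399117/16) = -16/399117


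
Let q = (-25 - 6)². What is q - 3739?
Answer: -2778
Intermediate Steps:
q = 961 (q = (-31)² = 961)
q - 3739 = 961 - 3739 = -2778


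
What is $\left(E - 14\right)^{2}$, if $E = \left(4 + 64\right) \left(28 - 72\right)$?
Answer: $9036036$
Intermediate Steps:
$E = -2992$ ($E = 68 \left(-44\right) = -2992$)
$\left(E - 14\right)^{2} = \left(-2992 - 14\right)^{2} = \left(-3006\right)^{2} = 9036036$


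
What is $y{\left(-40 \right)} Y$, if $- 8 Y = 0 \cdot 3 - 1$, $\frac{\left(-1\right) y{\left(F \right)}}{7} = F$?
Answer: $35$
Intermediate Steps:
$y{\left(F \right)} = - 7 F$
$Y = \frac{1}{8}$ ($Y = - \frac{0 \cdot 3 - 1}{8} = - \frac{0 - 1}{8} = \left(- \frac{1}{8}\right) \left(-1\right) = \frac{1}{8} \approx 0.125$)
$y{\left(-40 \right)} Y = \left(-7\right) \left(-40\right) \frac{1}{8} = 280 \cdot \frac{1}{8} = 35$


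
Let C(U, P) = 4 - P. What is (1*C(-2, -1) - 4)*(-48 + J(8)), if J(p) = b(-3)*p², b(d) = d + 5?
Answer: 80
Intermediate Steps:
b(d) = 5 + d
J(p) = 2*p² (J(p) = (5 - 3)*p² = 2*p²)
(1*C(-2, -1) - 4)*(-48 + J(8)) = (1*(4 - 1*(-1)) - 4)*(-48 + 2*8²) = (1*(4 + 1) - 4)*(-48 + 2*64) = (1*5 - 4)*(-48 + 128) = (5 - 4)*80 = 1*80 = 80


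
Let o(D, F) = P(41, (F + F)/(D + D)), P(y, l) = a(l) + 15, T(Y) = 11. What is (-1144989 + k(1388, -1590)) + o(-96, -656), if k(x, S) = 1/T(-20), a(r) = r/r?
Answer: -12594702/11 ≈ -1.1450e+6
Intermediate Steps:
a(r) = 1
k(x, S) = 1/11
P(y, l) = 16 (P(y, l) = 1 + 15 = 16)
o(D, F) = 16
(-1144989 + k(1388, -1590)) + o(-96, -656) = (-1144989 + 1/11) + 16 = -12594878/11 + 16 = -12594702/11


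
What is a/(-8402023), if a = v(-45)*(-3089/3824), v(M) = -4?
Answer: -3089/8032333988 ≈ -3.8457e-7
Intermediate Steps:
a = 3089/956 (a = -(-12356)/3824 = -4*(-3089/3824) = 3089/956 ≈ 3.2312)
a/(-8402023) = (3089/956)/(-8402023) = (3089/956)*(-1/8402023) = -3089/8032333988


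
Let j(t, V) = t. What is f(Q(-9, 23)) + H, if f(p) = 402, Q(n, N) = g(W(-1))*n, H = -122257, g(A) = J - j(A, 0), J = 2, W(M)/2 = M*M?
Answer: -121855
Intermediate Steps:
W(M) = 2*M² (W(M) = 2*(M*M) = 2*M²)
g(A) = 2 - A
Q(n, N) = 0 (Q(n, N) = (2 - 2*(-1)²)*n = (2 - 2)*n = 0*n = 0)
f(Q(-9, 23)) + H = 402 - 122257 = -121855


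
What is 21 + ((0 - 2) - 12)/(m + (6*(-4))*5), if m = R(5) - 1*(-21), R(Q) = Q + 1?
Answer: 1967/93 ≈ 21.151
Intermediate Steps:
R(Q) = 1 + Q
m = 27 (m = (1 + 5) - 1*(-21) = 6 + 21 = 27)
21 + ((0 - 2) - 12)/(m + (6*(-4))*5) = 21 + ((0 - 2) - 12)/(27 + (6*(-4))*5) = 21 + (-2 - 12)/(27 - 24*5) = 21 - 14/(27 - 120) = 21 - 14/(-93) = 21 - 1/93*(-14) = 21 + 14/93 = 1967/93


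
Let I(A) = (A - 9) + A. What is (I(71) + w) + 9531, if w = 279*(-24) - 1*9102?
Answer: -6134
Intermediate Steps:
I(A) = -9 + 2*A (I(A) = (-9 + A) + A = -9 + 2*A)
w = -15798 (w = -6696 - 9102 = -15798)
(I(71) + w) + 9531 = ((-9 + 2*71) - 15798) + 9531 = ((-9 + 142) - 15798) + 9531 = (133 - 15798) + 9531 = -15665 + 9531 = -6134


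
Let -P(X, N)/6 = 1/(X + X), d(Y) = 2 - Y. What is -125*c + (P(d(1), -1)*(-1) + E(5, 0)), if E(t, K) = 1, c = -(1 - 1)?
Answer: 4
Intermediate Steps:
P(X, N) = -3/X (P(X, N) = -6/(X + X) = -6*1/(2*X) = -3/X)
c = 0 (c = -1*0 = 0)
-125*c + (P(d(1), -1)*(-1) + E(5, 0)) = -125*0 + (-3/(2 - 1*1)*(-1) + 1) = 0 + (-3/(2 - 1)*(-1) + 1) = 0 + (-3/1*(-1) + 1) = 0 + (-3*1*(-1) + 1) = 0 + (-3*(-1) + 1) = 0 + (3 + 1) = 0 + 4 = 4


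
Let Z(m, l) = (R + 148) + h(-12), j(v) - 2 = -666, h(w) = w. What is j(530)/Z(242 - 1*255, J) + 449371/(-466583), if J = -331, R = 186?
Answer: -17481099/5778451 ≈ -3.0252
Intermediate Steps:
j(v) = -664 (j(v) = 2 - 666 = -664)
Z(m, l) = 322 (Z(m, l) = (186 + 148) - 12 = 334 - 12 = 322)
j(530)/Z(242 - 1*255, J) + 449371/(-466583) = -664/322 + 449371/(-466583) = -664*1/322 + 449371*(-1/466583) = -332/161 - 34567/35891 = -17481099/5778451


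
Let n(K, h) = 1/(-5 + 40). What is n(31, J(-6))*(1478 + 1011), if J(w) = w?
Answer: 2489/35 ≈ 71.114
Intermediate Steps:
n(K, h) = 1/35
n(31, J(-6))*(1478 + 1011) = (1478 + 1011)/35 = (1/35)*2489 = 2489/35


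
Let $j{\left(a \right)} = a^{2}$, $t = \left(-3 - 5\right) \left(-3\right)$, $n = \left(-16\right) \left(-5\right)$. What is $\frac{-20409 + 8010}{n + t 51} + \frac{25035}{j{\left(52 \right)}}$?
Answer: $- \frac{110157}{440752} \approx -0.24993$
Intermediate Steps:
$n = 80$
$t = 24$ ($t = \left(-3 - 5\right) \left(-3\right) = \left(-8\right) \left(-3\right) = 24$)
$\frac{-20409 + 8010}{n + t 51} + \frac{25035}{j{\left(52 \right)}} = \frac{-20409 + 8010}{80 + 24 \cdot 51} + \frac{25035}{52^{2}} = - \frac{12399}{80 + 1224} + \frac{25035}{2704} = - \frac{12399}{1304} + 25035 \cdot \frac{1}{2704} = \left(-12399\right) \frac{1}{1304} + \frac{25035}{2704} = - \frac{12399}{1304} + \frac{25035}{2704} = - \frac{110157}{440752}$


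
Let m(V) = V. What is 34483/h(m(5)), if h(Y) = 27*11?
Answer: 34483/297 ≈ 116.10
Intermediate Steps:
h(Y) = 297
34483/h(m(5)) = 34483/297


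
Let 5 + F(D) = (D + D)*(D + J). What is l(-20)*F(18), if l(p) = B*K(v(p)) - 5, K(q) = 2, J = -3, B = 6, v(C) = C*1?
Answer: 3745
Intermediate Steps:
v(C) = C
l(p) = 7 (l(p) = 6*2 - 5 = 12 - 5 = 7)
F(D) = -5 + 2*D*(-3 + D) (F(D) = -5 + (D + D)*(D - 3) = -5 + (2*D)*(-3 + D) = -5 + 2*D*(-3 + D))
l(-20)*F(18) = 7*(-5 - 6*18 + 2*18**2) = 7*(-5 - 108 + 2*324) = 7*(-5 - 108 + 648) = 7*535 = 3745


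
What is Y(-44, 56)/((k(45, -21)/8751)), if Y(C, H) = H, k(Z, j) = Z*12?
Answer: 40838/45 ≈ 907.51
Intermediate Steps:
k(Z, j) = 12*Z
Y(-44, 56)/((k(45, -21)/8751)) = 56/(((12*45)/8751)) = 56/((540*(1/8751))) = 56/(180/2917) = 56*(2917/180) = 40838/45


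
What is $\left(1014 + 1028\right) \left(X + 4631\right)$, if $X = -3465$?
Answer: $2380972$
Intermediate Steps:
$\left(1014 + 1028\right) \left(X + 4631\right) = \left(1014 + 1028\right) \left(-3465 + 4631\right) = 2042 \cdot 1166 = 2380972$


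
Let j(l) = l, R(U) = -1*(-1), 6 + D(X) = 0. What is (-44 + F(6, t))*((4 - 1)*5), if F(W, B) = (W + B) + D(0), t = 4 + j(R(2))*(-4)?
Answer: -660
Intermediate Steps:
D(X) = -6 (D(X) = -6 + 0 = -6)
R(U) = 1
t = 0 (t = 4 + 1*(-4) = 4 - 4 = 0)
F(W, B) = -6 + B + W (F(W, B) = (W + B) - 6 = (B + W) - 6 = -6 + B + W)
(-44 + F(6, t))*((4 - 1)*5) = (-44 + (-6 + 0 + 6))*((4 - 1)*5) = (-44 + 0)*(3*5) = -44*15 = -660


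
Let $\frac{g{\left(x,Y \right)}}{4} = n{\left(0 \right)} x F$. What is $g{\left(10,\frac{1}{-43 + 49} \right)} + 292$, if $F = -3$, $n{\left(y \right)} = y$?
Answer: $292$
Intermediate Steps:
$g{\left(x,Y \right)} = 0$ ($g{\left(x,Y \right)} = 4 \cdot 0 x \left(-3\right) = 4 \cdot 0 \left(-3\right) = 4 \cdot 0 = 0$)
$g{\left(10,\frac{1}{-43 + 49} \right)} + 292 = 0 + 292 = 292$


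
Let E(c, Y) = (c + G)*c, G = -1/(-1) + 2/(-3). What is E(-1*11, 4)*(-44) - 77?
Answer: -15719/3 ≈ -5239.7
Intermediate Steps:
G = ⅓ (G = -1*(-1) + 2*(-⅓) = 1 - ⅔ = ⅓ ≈ 0.33333)
E(c, Y) = c*(⅓ + c) (E(c, Y) = (c + ⅓)*c = (⅓ + c)*c = c*(⅓ + c))
E(-1*11, 4)*(-44) - 77 = ((-1*11)*(⅓ - 1*11))*(-44) - 77 = -11*(⅓ - 11)*(-44) - 77 = -11*(-32/3)*(-44) - 77 = (352/3)*(-44) - 77 = -15488/3 - 77 = -15719/3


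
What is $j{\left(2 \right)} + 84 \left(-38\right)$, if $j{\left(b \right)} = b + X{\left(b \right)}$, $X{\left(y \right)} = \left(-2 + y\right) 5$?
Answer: $-3190$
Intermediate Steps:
$X{\left(y \right)} = -10 + 5 y$
$j{\left(b \right)} = -10 + 6 b$ ($j{\left(b \right)} = b + \left(-10 + 5 b\right) = -10 + 6 b$)
$j{\left(2 \right)} + 84 \left(-38\right) = \left(-10 + 6 \cdot 2\right) + 84 \left(-38\right) = \left(-10 + 12\right) - 3192 = 2 - 3192 = -3190$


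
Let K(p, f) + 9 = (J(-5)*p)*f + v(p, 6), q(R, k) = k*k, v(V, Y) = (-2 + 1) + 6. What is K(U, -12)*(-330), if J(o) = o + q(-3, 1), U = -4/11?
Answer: 7080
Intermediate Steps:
v(V, Y) = 5 (v(V, Y) = -1 + 6 = 5)
q(R, k) = k²
U = -4/11 (U = -4*1/11 = -4/11 ≈ -0.36364)
J(o) = 1 + o (J(o) = o + 1² = o + 1 = 1 + o)
K(p, f) = -4 - 4*f*p (K(p, f) = -9 + (((1 - 5)*p)*f + 5) = -9 + ((-4*p)*f + 5) = -9 + (-4*f*p + 5) = -9 + (5 - 4*f*p) = -4 - 4*f*p)
K(U, -12)*(-330) = (-4 - 4*(-12)*(-4/11))*(-330) = (-4 - 192/11)*(-330) = -236/11*(-330) = 7080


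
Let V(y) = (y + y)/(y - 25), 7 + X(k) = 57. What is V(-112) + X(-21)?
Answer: 7074/137 ≈ 51.635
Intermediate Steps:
X(k) = 50 (X(k) = -7 + 57 = 50)
V(y) = 2*y/(-25 + y) (V(y) = (2*y)/(-25 + y) = 2*y/(-25 + y))
V(-112) + X(-21) = 2*(-112)/(-25 - 112) + 50 = 2*(-112)/(-137) + 50 = 2*(-112)*(-1/137) + 50 = 224/137 + 50 = 7074/137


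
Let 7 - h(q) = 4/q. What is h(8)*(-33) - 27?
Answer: -483/2 ≈ -241.50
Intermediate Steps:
h(q) = 7 - 4/q
h(8)*(-33) - 27 = (7 - 4/8)*(-33) - 27 = (7 - 4*⅛)*(-33) - 27 = (7 - ½)*(-33) - 27 = (13/2)*(-33) - 27 = -429/2 - 27 = -483/2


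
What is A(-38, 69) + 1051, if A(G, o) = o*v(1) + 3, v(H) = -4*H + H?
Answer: 847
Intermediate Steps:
v(H) = -3*H
A(G, o) = 3 - 3*o (A(G, o) = o*(-3*1) + 3 = o*(-3) + 3 = -3*o + 3 = 3 - 3*o)
A(-38, 69) + 1051 = (3 - 3*69) + 1051 = (3 - 207) + 1051 = -204 + 1051 = 847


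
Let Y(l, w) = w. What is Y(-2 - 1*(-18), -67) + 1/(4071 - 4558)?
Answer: -32630/487 ≈ -67.002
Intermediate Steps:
Y(-2 - 1*(-18), -67) + 1/(4071 - 4558) = -67 + 1/(4071 - 4558) = -67 + 1/(-487) = -67 - 1/487 = -32630/487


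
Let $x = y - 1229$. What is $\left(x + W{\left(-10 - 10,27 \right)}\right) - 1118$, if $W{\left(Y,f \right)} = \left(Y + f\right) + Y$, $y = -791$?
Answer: $-3151$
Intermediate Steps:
$W{\left(Y,f \right)} = f + 2 Y$
$x = -2020$ ($x = -791 - 1229 = -2020$)
$\left(x + W{\left(-10 - 10,27 \right)}\right) - 1118 = \left(-2020 + \left(27 + 2 \left(-10 - 10\right)\right)\right) - 1118 = \left(-2020 + \left(27 + 2 \left(-20\right)\right)\right) - 1118 = \left(-2020 + \left(27 - 40\right)\right) - 1118 = \left(-2020 - 13\right) - 1118 = -2033 - 1118 = -3151$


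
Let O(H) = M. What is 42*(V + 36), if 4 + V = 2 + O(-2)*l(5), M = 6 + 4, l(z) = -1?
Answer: 1008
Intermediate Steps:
M = 10
O(H) = 10
V = -12 (V = -4 + (2 + 10*(-1)) = -4 + (2 - 10) = -4 - 8 = -12)
42*(V + 36) = 42*(-12 + 36) = 42*24 = 1008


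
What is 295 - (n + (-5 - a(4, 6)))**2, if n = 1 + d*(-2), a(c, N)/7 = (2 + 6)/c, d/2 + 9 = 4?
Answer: 291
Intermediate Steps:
d = -10 (d = -18 + 2*4 = -18 + 8 = -10)
a(c, N) = 56/c (a(c, N) = 7*((2 + 6)/c) = 7*(8/c) = 56/c)
n = 21 (n = 1 - 10*(-2) = 1 + 20 = 21)
295 - (n + (-5 - a(4, 6)))**2 = 295 - (21 + (-5 - 56/4))**2 = 295 - (21 + (-5 - 1*14))**2 = 295 - (21 + (-5 - 14))**2 = 295 - (21 - 19)**2 = 295 - 1*2**2 = 295 - 1*4 = 295 - 4 = 291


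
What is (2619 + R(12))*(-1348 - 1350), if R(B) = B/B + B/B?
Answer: -7071458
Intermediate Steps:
R(B) = 2 (R(B) = 1 + 1 = 2)
(2619 + R(12))*(-1348 - 1350) = (2619 + 2)*(-1348 - 1350) = 2621*(-2698) = -7071458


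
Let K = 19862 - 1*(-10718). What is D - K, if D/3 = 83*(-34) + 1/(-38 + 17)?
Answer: -273323/7 ≈ -39046.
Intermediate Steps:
D = -59263/7 (D = 3*(83*(-34) + 1/(-38 + 17)) = 3*(-2822 + 1/(-21)) = 3*(-2822 - 1/21) = 3*(-59263/21) = -59263/7 ≈ -8466.1)
K = 30580 (K = 19862 + 10718 = 30580)
D - K = -59263/7 - 1*30580 = -59263/7 - 30580 = -273323/7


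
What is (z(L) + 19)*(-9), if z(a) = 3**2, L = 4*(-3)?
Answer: -252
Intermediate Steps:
L = -12
z(a) = 9
(z(L) + 19)*(-9) = (9 + 19)*(-9) = 28*(-9) = -252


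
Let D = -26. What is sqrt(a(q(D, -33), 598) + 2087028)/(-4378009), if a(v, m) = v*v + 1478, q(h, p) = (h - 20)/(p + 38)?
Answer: -sqrt(52214766)/21890045 ≈ -0.00033010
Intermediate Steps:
q(h, p) = (-20 + h)/(38 + p)
a(v, m) = 1478 + v**2 (a(v, m) = v**2 + 1478 = 1478 + v**2)
sqrt(a(q(D, -33), 598) + 2087028)/(-4378009) = sqrt((1478 + ((-20 - 26)/(38 - 33))**2) + 2087028)/(-4378009) = sqrt((1478 + (-46/5)**2) + 2087028)*(-1/4378009) = sqrt((1478 + 2116/25) + 2087028)*(-1/4378009) = sqrt(39066/25 + 2087028)*(-1/4378009) = sqrt(52214766/25)*(-1/4378009) = (sqrt(52214766)/5)*(-1/4378009) = -sqrt(52214766)/21890045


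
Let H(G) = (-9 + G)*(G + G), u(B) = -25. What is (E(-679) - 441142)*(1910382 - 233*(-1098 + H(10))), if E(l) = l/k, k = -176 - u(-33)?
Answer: -143985055983228/151 ≈ -9.5354e+11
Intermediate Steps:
H(G) = 2*G*(-9 + G) (H(G) = (-9 + G)*(2*G) = 2*G*(-9 + G))
k = -151 (k = -176 - 1*(-25) = -176 + 25 = -151)
E(l) = -l/151 (E(l) = l/(-151) = l*(-1/151) = -l/151)
(E(-679) - 441142)*(1910382 - 233*(-1098 + H(10))) = (-1/151*(-679) - 441142)*(1910382 - 233*(-1098 + 2*10*(-9 + 10))) = (679/151 - 441142)*(1910382 - 233*(-1098 + 2*10*1)) = -66611763*(1910382 - 233*(-1098 + 20))/151 = -66611763*(1910382 - 233*(-1078))/151 = -66611763*(1910382 + 251174)/151 = -66611763/151*2161556 = -143985055983228/151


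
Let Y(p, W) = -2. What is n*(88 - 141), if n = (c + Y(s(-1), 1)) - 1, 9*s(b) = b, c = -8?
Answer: 583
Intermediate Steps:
s(b) = b/9
n = -11 (n = (-8 - 2) - 1 = -10 - 1 = -11)
n*(88 - 141) = -11*(88 - 141) = -11*(-53) = 583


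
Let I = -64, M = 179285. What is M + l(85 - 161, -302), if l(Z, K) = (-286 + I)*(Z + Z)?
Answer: 232485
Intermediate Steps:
l(Z, K) = -700*Z (l(Z, K) = (-286 - 64)*(Z + Z) = -700*Z)
M + l(85 - 161, -302) = 179285 - 700*(85 - 161) = 179285 - 700*(-76) = 179285 + 53200 = 232485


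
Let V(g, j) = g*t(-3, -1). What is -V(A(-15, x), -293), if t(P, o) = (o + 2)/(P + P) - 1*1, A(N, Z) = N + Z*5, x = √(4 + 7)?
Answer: -35/2 + 35*√11/6 ≈ 1.8470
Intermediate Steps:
x = √11 ≈ 3.3166
A(N, Z) = N + 5*Z
t(P, o) = -1 + (2 + o)/(2*P) (t(P, o) = (2 + o)/((2*P)) - 1 = (2 + o)*(1/(2*P)) - 1 = (2 + o)/(2*P) - 1 = -1 + (2 + o)/(2*P))
V(g, j) = -7*g/6 (V(g, j) = g*((1 + (½)*(-1) - 1*(-3))/(-3)) = g*(-(1 - ½ + 3)/3) = g*(-⅓*7/2) = g*(-7/6) = -7*g/6)
-V(A(-15, x), -293) = -(-7)*(-15 + 5*√11)/6 = -(35/2 - 35*√11/6) = -35/2 + 35*√11/6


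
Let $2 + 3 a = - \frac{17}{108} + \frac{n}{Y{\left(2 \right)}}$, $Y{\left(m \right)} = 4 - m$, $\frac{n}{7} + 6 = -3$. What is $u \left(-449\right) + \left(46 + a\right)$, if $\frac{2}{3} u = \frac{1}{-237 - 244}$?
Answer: $\frac{5638603}{155844} \approx 36.181$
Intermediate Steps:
$n = -63$ ($n = -42 + 7 \left(-3\right) = -42 - 21 = -63$)
$u = - \frac{3}{962}$ ($u = \frac{3}{2 \left(-237 - 244\right)} = \frac{3}{2 \left(-481\right)} = \frac{3}{2} \left(- \frac{1}{481}\right) = - \frac{3}{962} \approx -0.0031185$)
$a = - \frac{3635}{324}$ ($a = - \frac{2}{3} + \frac{- \frac{17}{108} - \frac{63}{4 - 2}}{3} = - \frac{2}{3} + \frac{\left(-17\right) \frac{1}{108} - \frac{63}{4 - 2}}{3} = - \frac{2}{3} + \frac{- \frac{17}{108} - \frac{63}{2}}{3} = - \frac{2}{3} + \frac{1}{3} \left(- \frac{3419}{108}\right) = - \frac{2}{3} - \frac{3419}{324} = - \frac{3635}{324} \approx -11.219$)
$u \left(-449\right) + \left(46 + a\right) = \left(- \frac{3}{962}\right) \left(-449\right) + \left(46 - \frac{3635}{324}\right) = \frac{1347}{962} + \frac{11269}{324} = \frac{5638603}{155844}$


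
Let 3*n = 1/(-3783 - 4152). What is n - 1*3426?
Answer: -81555931/23805 ≈ -3426.0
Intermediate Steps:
n = -1/23805 (n = 1/(3*(-3783 - 4152)) = (⅓)/(-7935) = (⅓)*(-1/7935) = -1/23805 ≈ -4.2008e-5)
n - 1*3426 = -1/23805 - 1*3426 = -1/23805 - 3426 = -81555931/23805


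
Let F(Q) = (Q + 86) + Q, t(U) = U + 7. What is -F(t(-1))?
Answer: -98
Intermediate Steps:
t(U) = 7 + U
F(Q) = 86 + 2*Q (F(Q) = (86 + Q) + Q = 86 + 2*Q)
-F(t(-1)) = -(86 + 2*(7 - 1)) = -(86 + 2*6) = -(86 + 12) = -1*98 = -98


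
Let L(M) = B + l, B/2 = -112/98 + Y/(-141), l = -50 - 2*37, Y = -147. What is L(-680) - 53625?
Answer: -17683487/329 ≈ -53749.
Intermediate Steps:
l = -124 (l = -50 - 74 = -124)
B = -66/329 (B = 2*(-112/98 - 147/(-141)) = 2*(-112*1/98 - 147*(-1/141)) = 2*(-8/7 + 49/47) = 2*(-33/329) = -66/329 ≈ -0.20061)
L(M) = -40862/329 (L(M) = -66/329 - 124 = -40862/329)
L(-680) - 53625 = -40862/329 - 53625 = -17683487/329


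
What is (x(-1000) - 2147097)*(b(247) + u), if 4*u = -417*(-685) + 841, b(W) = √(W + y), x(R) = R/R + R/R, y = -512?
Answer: -307556329085/2 - 2147095*I*√265 ≈ -1.5378e+11 - 3.4952e+7*I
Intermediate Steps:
x(R) = 2 (x(R) = 1 + 1 = 2)
b(W) = √(-512 + W) (b(W) = √(W - 512) = √(-512 + W))
u = 143243/2 (u = (-417*(-685) + 841)/4 = (285645 + 841)/4 = (¼)*286486 = 143243/2 ≈ 71622.)
(x(-1000) - 2147097)*(b(247) + u) = (2 - 2147097)*(√(-512 + 247) + 143243/2) = -2147095*(√(-265) + 143243/2) = -2147095*(I*√265 + 143243/2) = -2147095*(143243/2 + I*√265) = -307556329085/2 - 2147095*I*√265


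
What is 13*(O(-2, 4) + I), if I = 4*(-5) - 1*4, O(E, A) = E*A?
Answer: -416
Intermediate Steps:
O(E, A) = A*E
I = -24 (I = -20 - 4 = -24)
13*(O(-2, 4) + I) = 13*(4*(-2) - 24) = 13*(-8 - 24) = 13*(-32) = -416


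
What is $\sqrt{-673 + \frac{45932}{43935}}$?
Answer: $\frac{i \sqrt{1297063261005}}{43935} \approx 25.922 i$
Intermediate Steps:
$\sqrt{-673 + \frac{45932}{43935}} = \sqrt{- \frac{29522323}{43935}} = \frac{i \sqrt{1297063261005}}{43935}$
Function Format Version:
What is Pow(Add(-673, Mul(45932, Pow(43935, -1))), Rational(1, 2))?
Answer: Mul(Rational(1, 43935), I, Pow(1297063261005, Rational(1, 2))) ≈ Mul(25.922, I)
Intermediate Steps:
Pow(Add(-673, Mul(45932, Pow(43935, -1))), Rational(1, 2)) = Pow(Add(-673, Mul(45932, Rational(1, 43935))), Rational(1, 2)) = Pow(Add(-673, Rational(45932, 43935)), Rational(1, 2)) = Pow(Rational(-29522323, 43935), Rational(1, 2)) = Mul(Rational(1, 43935), I, Pow(1297063261005, Rational(1, 2)))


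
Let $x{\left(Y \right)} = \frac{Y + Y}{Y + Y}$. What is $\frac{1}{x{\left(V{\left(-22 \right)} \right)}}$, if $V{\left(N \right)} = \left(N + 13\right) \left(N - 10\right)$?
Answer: $1$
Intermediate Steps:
$V{\left(N \right)} = \left(-10 + N\right) \left(13 + N\right)$ ($V{\left(N \right)} = \left(13 + N\right) \left(-10 + N\right) = \left(-10 + N\right) \left(13 + N\right)$)
$x{\left(Y \right)} = 1$ ($x{\left(Y \right)} = \frac{2 Y}{2 Y} = 2 Y \frac{1}{2 Y} = 1$)
$\frac{1}{x{\left(V{\left(-22 \right)} \right)}} = 1^{-1} = 1$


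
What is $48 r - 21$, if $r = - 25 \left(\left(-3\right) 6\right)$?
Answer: $21579$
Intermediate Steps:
$r = 450$ ($r = \left(-25\right) \left(-18\right) = 450$)
$48 r - 21 = 48 \cdot 450 - 21 = 21600 - 21 = 21579$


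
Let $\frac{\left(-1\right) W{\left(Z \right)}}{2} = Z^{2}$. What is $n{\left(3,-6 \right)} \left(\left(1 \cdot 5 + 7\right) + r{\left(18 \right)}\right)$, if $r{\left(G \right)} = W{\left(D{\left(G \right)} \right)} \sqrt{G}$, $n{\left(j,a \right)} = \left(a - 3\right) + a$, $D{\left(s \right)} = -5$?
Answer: $-180 + 2250 \sqrt{2} \approx 3002.0$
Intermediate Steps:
$W{\left(Z \right)} = - 2 Z^{2}$
$n{\left(j,a \right)} = -3 + 2 a$ ($n{\left(j,a \right)} = \left(-3 + a\right) + a = -3 + 2 a$)
$r{\left(G \right)} = - 50 \sqrt{G}$ ($r{\left(G \right)} = - 2 \left(-5\right)^{2} \sqrt{G} = \left(-2\right) 25 \sqrt{G} = - 50 \sqrt{G}$)
$n{\left(3,-6 \right)} \left(\left(1 \cdot 5 + 7\right) + r{\left(18 \right)}\right) = \left(-3 + 2 \left(-6\right)\right) \left(\left(1 \cdot 5 + 7\right) - 50 \sqrt{18}\right) = \left(-3 - 12\right) \left(\left(5 + 7\right) - 50 \cdot 3 \sqrt{2}\right) = - 15 \left(12 - 150 \sqrt{2}\right) = -180 + 2250 \sqrt{2}$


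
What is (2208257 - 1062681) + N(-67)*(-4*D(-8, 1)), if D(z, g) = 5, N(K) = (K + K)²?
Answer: 786456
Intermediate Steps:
N(K) = 4*K² (N(K) = (2*K)² = 4*K²)
(2208257 - 1062681) + N(-67)*(-4*D(-8, 1)) = (2208257 - 1062681) + (4*(-67)²)*(-4*5) = 1145576 + (4*4489)*(-20) = 1145576 + 17956*(-20) = 1145576 - 359120 = 786456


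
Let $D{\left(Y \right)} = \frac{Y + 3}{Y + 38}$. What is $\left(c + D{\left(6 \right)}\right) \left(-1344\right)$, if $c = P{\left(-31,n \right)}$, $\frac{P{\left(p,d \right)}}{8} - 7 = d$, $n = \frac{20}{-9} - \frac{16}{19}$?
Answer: $- \frac{26704720}{627} \approx -42591.0$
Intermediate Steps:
$n = - \frac{524}{171}$ ($n = 20 \left(- \frac{1}{9}\right) - \frac{16}{19} = - \frac{20}{9} - \frac{16}{19} = - \frac{524}{171} \approx -3.0643$)
$D{\left(Y \right)} = \frac{3 + Y}{38 + Y}$
$P{\left(p,d \right)} = 56 + 8 d$
$c = \frac{5384}{171}$ ($c = 56 + 8 \left(- \frac{524}{171}\right) = 56 - \frac{4192}{171} = \frac{5384}{171} \approx 31.485$)
$\left(c + D{\left(6 \right)}\right) \left(-1344\right) = \left(\frac{5384}{171} + \frac{3 + 6}{38 + 6}\right) \left(-1344\right) = \left(\frac{5384}{171} + \frac{1}{44} \cdot 9\right) \left(-1344\right) = \left(\frac{5384}{171} + \frac{9}{44}\right) \left(-1344\right) = \frac{238435}{7524} \left(-1344\right) = - \frac{26704720}{627}$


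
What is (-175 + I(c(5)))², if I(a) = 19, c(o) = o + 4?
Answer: 24336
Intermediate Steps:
c(o) = 4 + o
(-175 + I(c(5)))² = (-175 + 19)² = (-156)² = 24336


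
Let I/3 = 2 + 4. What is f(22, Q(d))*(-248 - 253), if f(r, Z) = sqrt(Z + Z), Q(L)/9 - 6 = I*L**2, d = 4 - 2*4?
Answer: -21042*sqrt(3) ≈ -36446.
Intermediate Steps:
I = 18 (I = 3*(2 + 4) = 3*6 = 18)
d = -4 (d = 4 - 8 = -4)
Q(L) = 54 + 162*L**2 (Q(L) = 54 + 9*(18*L**2) = 54 + 162*L**2)
f(r, Z) = sqrt(2)*sqrt(Z) (f(r, Z) = sqrt(2*Z) = sqrt(2)*sqrt(Z))
f(22, Q(d))*(-248 - 253) = (sqrt(2)*sqrt(54 + 162*(-4)**2))*(-248 - 253) = (sqrt(2)*sqrt(54 + 162*16))*(-501) = (sqrt(2)*sqrt(54 + 2592))*(-501) = (sqrt(2)*sqrt(2646))*(-501) = (sqrt(2)*(21*sqrt(6)))*(-501) = (42*sqrt(3))*(-501) = -21042*sqrt(3)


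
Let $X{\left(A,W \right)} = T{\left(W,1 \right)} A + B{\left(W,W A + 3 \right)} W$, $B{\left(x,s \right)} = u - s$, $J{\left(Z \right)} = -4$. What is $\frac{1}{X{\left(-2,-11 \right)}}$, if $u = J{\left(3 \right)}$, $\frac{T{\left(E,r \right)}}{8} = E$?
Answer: $\frac{1}{495} \approx 0.0020202$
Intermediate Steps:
$T{\left(E,r \right)} = 8 E$
$u = -4$
$B{\left(x,s \right)} = -4 - s$
$X{\left(A,W \right)} = W \left(-7 - A W\right) + 8 A W$ ($X{\left(A,W \right)} = 8 W A + \left(-4 - \left(W A + 3\right)\right) W = 8 A W + \left(-4 - \left(A W + 3\right)\right) W = 8 A W + \left(-4 - \left(3 + A W\right)\right) W = 8 A W + \left(-7 - A W\right) W = 8 A W + W \left(-7 - A W\right) = W \left(-7 - A W\right) + 8 A W$)
$\frac{1}{X{\left(-2,-11 \right)}} = \frac{1}{\left(-11\right) \left(-7 + 8 \left(-2\right) - \left(-2\right) \left(-11\right)\right)} = \frac{1}{\left(-11\right) \left(-7 - 16 - 22\right)} = \frac{1}{\left(-11\right) \left(-45\right)} = \frac{1}{495}$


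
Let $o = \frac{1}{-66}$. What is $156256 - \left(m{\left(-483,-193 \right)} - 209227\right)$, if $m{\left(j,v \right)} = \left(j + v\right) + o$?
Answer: $\frac{24166495}{66} \approx 3.6616 \cdot 10^{5}$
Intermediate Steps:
$o = - \frac{1}{66} \approx -0.015152$
$m{\left(j,v \right)} = - \frac{1}{66} + j + v$ ($m{\left(j,v \right)} = \left(j + v\right) - \frac{1}{66} = - \frac{1}{66} + j + v$)
$156256 - \left(m{\left(-483,-193 \right)} - 209227\right) = 156256 - \left(\left(- \frac{1}{66} - 483 - 193\right) - 209227\right) = 156256 - \left(- \frac{44617}{66} - 209227\right) = 156256 - - \frac{13853599}{66} = 156256 + \frac{13853599}{66} = \frac{24166495}{66}$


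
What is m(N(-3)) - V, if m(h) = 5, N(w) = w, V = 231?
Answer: -226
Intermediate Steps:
m(N(-3)) - V = 5 - 1*231 = 5 - 231 = -226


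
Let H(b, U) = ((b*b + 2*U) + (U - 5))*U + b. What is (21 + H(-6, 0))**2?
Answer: 225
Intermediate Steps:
H(b, U) = b + U*(-5 + b**2 + 3*U) (H(b, U) = ((b**2 + 2*U) + (-5 + U))*U + b = (-5 + b**2 + 3*U)*U + b = U*(-5 + b**2 + 3*U) + b = b + U*(-5 + b**2 + 3*U))
(21 + H(-6, 0))**2 = (21 + (-6 - 5*0 + 3*0**2 + 0*(-6)**2))**2 = (21 + (-6 + 0 + 3*0 + 0*36))**2 = (21 + (-6 + 0 + 0 + 0))**2 = (21 - 6)**2 = 15**2 = 225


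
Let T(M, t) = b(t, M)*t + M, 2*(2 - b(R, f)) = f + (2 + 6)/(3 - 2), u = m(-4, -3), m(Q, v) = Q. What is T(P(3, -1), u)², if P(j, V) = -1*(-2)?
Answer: 196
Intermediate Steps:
u = -4
b(R, f) = -2 - f/2 (b(R, f) = 2 - (f + (2 + 6)/(3 - 2))/2 = 2 - (f + 8/1)/2 = 2 - (f + 8*1)/2 = 2 - (f + 8)/2 = 2 - (8 + f)/2 = 2 + (-4 - f/2) = -2 - f/2)
P(j, V) = 2
T(M, t) = M + t*(-2 - M/2) (T(M, t) = (-2 - M/2)*t + M = t*(-2 - M/2) + M = M + t*(-2 - M/2))
T(P(3, -1), u)² = (2 - ½*(-4)*(4 + 2))² = (2 - ½*(-4)*6)² = (2 + 12)² = 14² = 196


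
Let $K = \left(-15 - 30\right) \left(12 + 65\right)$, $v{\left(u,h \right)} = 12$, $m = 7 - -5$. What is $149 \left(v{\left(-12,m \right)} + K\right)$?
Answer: $-514497$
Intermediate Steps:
$m = 12$ ($m = 7 + 5 = 12$)
$K = -3465$ ($K = \left(-45\right) 77 = -3465$)
$149 \left(v{\left(-12,m \right)} + K\right) = 149 \left(12 - 3465\right) = 149 \left(-3453\right) = -514497$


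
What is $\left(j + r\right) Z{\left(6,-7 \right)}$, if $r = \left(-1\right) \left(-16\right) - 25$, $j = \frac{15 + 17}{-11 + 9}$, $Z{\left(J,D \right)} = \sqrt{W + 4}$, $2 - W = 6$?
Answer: $0$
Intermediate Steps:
$W = -4$ ($W = 2 - 6 = -4$)
$Z{\left(J,D \right)} = 0$ ($Z{\left(J,D \right)} = \sqrt{-4 + 4} = \sqrt{0} = 0$)
$j = -16$ ($j = \frac{32}{-2} = 32 \left(- \frac{1}{2}\right) = -16$)
$r = -9$ ($r = 16 - 25 = -9$)
$\left(j + r\right) Z{\left(6,-7 \right)} = \left(-16 - 9\right) 0 = \left(-25\right) 0 = 0$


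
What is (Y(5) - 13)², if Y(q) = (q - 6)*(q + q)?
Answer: 529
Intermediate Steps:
Y(q) = 2*q*(-6 + q) (Y(q) = (-6 + q)*(2*q) = 2*q*(-6 + q))
(Y(5) - 13)² = (2*5*(-6 + 5) - 13)² = (2*5*(-1) - 13)² = (-10 - 13)² = (-23)² = 529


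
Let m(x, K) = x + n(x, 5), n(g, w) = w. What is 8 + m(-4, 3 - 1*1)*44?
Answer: 52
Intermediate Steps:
m(x, K) = 5 + x (m(x, K) = x + 5 = 5 + x)
8 + m(-4, 3 - 1*1)*44 = 8 + (5 - 4)*44 = 8 + 1*44 = 8 + 44 = 52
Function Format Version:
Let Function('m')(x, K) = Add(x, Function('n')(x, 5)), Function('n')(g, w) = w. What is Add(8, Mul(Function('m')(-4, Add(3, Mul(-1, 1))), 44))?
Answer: 52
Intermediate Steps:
Function('m')(x, K) = Add(5, x) (Function('m')(x, K) = Add(x, 5) = Add(5, x))
Add(8, Mul(Function('m')(-4, Add(3, Mul(-1, 1))), 44)) = Add(8, Mul(Add(5, -4), 44)) = Add(8, Mul(1, 44)) = Add(8, 44) = 52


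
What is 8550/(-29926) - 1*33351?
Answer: -499035288/14963 ≈ -33351.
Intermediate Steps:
8550/(-29926) - 1*33351 = 8550*(-1/29926) - 33351 = -4275/14963 - 33351 = -499035288/14963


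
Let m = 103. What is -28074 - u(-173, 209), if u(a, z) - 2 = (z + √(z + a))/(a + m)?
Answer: -393021/14 ≈ -28073.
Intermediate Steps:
u(a, z) = 2 + (z + √(a + z))/(103 + a) (u(a, z) = 2 + (z + √(z + a))/(a + 103) = 2 + (z + √(a + z))/(103 + a))
-28074 - u(-173, 209) = -28074 - (206 + 209 + √(-173 + 209) + 2*(-173))/(103 - 173) = -28074 - (206 + 209 + √36 - 346)/(-70) = -28074 - (-1)*(206 + 209 + 6 - 346)/70 = -28074 - (-1)*75/70 = -28074 - 1*(-15/14) = -28074 + 15/14 = -393021/14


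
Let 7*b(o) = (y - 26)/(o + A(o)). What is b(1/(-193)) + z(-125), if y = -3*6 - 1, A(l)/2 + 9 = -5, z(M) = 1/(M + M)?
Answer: 426683/1891750 ≈ 0.22555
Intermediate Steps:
z(M) = 1/(2*M)
A(l) = -28 (A(l) = -18 + 2*(-5) = -18 - 10 = -28)
y = -19 (y = -18 - 1 = -19)
b(o) = -45/(7*(-28 + o)) (b(o) = ((-19 - 26)/(o - 28))/7 = (-45/(-28 + o))/7 = -45/(7*(-28 + o)))
b(1/(-193)) + z(-125) = -45/(-196 + 7/(-193)) + (½)/(-125) = -45/(-196 + 7*(-1/193)) + (½)*(-1/125) = -45/(-196 - 7/193) - 1/250 = -45/(-37835/193) - 1/250 = -45*(-193/37835) - 1/250 = 1737/7567 - 1/250 = 426683/1891750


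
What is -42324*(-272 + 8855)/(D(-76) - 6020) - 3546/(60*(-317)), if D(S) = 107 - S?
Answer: 1151559497307/18503290 ≈ 62235.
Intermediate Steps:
-42324*(-272 + 8855)/(D(-76) - 6020) - 3546/(60*(-317)) = -42324*(-272 + 8855)/((107 - 1*(-76)) - 6020) - 3546/(60*(-317)) = -42324*8583/((107 + 76) - 6020) - 3546/(-19020) = -42324*8583/(183 - 6020) - 3546*(-1/19020) = -42324/((-5837*1/8583)) + 591/3170 = -42324/(-5837/8583) + 591/3170 = -42324*(-8583/5837) + 591/3170 = 363266892/5837 + 591/3170 = 1151559497307/18503290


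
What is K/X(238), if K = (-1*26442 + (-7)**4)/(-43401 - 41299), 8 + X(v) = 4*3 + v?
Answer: 24041/20497400 ≈ 0.0011729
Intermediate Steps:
X(v) = 4 + v (X(v) = -8 + (4*3 + v) = -8 + (12 + v) = 4 + v)
K = 24041/84700 (K = (-26442 + 2401)/(-84700) = -24041*(-1/84700) = 24041/84700 ≈ 0.28384)
K/X(238) = 24041/(84700*(4 + 238)) = (24041/84700)/242 = (24041/84700)*(1/242) = 24041/20497400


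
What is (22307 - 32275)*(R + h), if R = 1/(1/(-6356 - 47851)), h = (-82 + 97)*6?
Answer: 539438256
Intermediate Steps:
h = 90 (h = 15*6 = 90)
R = -54207 (R = 1/(1/(-54207)) = 1/(-1/54207) = -54207)
(22307 - 32275)*(R + h) = (22307 - 32275)*(-54207 + 90) = -9968*(-54117) = 539438256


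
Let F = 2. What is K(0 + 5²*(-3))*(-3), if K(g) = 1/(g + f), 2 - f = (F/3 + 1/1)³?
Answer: 81/2096 ≈ 0.038645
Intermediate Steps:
f = -71/27 (f = 2 - (2/3 + 1/1)³ = 2 - (2*(⅓) + 1*1)³ = 2 - (⅔ + 1)³ = 2 - (5/3)³ = 2 - 1*125/27 = 2 - 125/27 = -71/27 ≈ -2.6296)
K(g) = 1/(-71/27 + g) (K(g) = 1/(g - 71/27) = 1/(-71/27 + g))
K(0 + 5²*(-3))*(-3) = (27/(-71 + 27*(0 + 5²*(-3))))*(-3) = (27/(-71 + 27*(0 + 25*(-3))))*(-3) = (27/(-71 + 27*(0 - 75)))*(-3) = (27/(-71 + 27*(-75)))*(-3) = (27/(-71 - 2025))*(-3) = (27/(-2096))*(-3) = (27*(-1/2096))*(-3) = -27/2096*(-3) = 81/2096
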